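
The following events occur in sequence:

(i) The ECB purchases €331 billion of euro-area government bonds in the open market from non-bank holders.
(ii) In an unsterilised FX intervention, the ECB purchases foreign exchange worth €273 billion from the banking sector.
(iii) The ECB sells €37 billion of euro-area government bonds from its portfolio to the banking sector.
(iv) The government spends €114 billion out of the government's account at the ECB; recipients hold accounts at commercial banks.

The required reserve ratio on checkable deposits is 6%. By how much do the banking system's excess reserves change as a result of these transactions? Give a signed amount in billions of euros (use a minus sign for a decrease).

Asset purchase (from non-banks) €331 billion: reserves +€331B, deposits +€331B.
FX purchase €273 billion: reserves +€273B, deposits 0.
OMO sale (to banks) €37 billion: reserves −€37B, deposits 0.
Government spending €114 billion: reserves +€114B, deposits +€114B.
Totals: Δreserves = +€681B, Δdeposits = +€445B.
Δrequired reserves = 6% × +€445B = +€26.7B.
Δexcess reserves = Δreserves − Δrequired = +€681B − (+€26.7B) = +€654.3 billion.

+€654.3 billion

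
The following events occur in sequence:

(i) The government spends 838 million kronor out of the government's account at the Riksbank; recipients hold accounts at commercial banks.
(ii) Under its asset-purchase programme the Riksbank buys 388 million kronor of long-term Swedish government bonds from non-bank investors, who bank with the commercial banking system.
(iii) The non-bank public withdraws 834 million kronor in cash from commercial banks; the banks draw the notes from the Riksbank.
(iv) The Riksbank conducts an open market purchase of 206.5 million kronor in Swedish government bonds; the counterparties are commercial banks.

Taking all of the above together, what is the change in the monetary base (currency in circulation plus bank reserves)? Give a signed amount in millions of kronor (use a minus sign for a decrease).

+1432.5 million

Government spending 838 million kronor: a non-base liability converts back to reserves → +838M.
Asset purchase (from non-banks) 388 million kronor: Riksbank balance sheet expands → +388M.
Currency withdrawal 834 million kronor: just a shift between currency and reserves — both are base money → 0.
OMO purchase (from banks) 206.5 million kronor: Riksbank balance sheet expands → +206.5M.
Net: 838 + 388 + 0 + 206.5 = +1432.5 million.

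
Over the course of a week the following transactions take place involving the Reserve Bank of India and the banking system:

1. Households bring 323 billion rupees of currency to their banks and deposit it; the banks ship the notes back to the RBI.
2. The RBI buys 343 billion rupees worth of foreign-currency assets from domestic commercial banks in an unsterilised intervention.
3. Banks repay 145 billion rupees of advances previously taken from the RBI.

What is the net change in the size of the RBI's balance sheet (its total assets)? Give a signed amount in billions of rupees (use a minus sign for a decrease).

Currency deposit 323 billion rupees: only the composition of liabilities changes → 0.
FX purchase 343 billion rupees: an RBI asset is acquired → +343B.
Discount-window repayment 145 billion rupees: an RBI asset is shed → −145B.
Net: 0 + 343 − 145 = +198 billion.

+198 billion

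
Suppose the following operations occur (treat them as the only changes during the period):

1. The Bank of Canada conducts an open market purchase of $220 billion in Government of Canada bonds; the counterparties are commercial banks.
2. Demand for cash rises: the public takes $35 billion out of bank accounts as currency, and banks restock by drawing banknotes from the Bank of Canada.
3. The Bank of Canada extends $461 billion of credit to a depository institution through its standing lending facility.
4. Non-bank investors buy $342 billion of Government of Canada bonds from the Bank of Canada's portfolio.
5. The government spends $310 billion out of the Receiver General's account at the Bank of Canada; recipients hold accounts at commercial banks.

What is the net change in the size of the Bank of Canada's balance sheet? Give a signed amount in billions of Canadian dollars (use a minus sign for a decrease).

OMO purchase (from banks) $220 billion: a Bank of Canada asset is acquired → +$220B.
Currency withdrawal $35 billion: only the composition of liabilities changes → 0.
Discount-window loan $461 billion: a Bank of Canada asset is acquired → +$461B.
Asset sale (to non-banks) $342 billion: a Bank of Canada asset is shed → −$342B.
Government spending $310 billion: only the composition of liabilities changes → 0.
Net: 220 + 0 + 461 − 342 + 0 = +$339 billion.

+$339 billion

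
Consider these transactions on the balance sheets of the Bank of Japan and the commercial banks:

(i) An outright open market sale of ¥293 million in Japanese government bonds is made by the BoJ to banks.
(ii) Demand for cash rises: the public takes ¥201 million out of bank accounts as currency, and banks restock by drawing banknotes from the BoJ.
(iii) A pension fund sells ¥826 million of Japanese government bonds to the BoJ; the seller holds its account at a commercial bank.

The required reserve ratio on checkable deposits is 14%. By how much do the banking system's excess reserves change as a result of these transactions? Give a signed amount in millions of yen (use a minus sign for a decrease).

+¥244.5 million

OMO sale (to banks) ¥293 million: reserves −¥293M, deposits 0.
Currency withdrawal ¥201 million: reserves −¥201M, deposits −¥201M.
Asset purchase (from non-banks) ¥826 million: reserves +¥826M, deposits +¥826M.
Totals: Δreserves = +¥332M, Δdeposits = +¥625M.
Δrequired reserves = 14% × +¥625M = +¥87.5M.
Δexcess reserves = Δreserves − Δrequired = +¥332M − (+¥87.5M) = +¥244.5 million.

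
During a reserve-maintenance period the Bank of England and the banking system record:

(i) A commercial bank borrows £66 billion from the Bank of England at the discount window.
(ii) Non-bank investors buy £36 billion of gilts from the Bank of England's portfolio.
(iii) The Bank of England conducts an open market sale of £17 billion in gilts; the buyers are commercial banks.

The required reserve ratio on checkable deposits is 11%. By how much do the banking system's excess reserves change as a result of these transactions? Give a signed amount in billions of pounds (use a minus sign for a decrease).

Discount-window loan £66 billion: reserves +£66B, deposits 0.
Asset sale (to non-banks) £36 billion: reserves −£36B, deposits −£36B.
OMO sale (to banks) £17 billion: reserves −£17B, deposits 0.
Totals: Δreserves = +£13B, Δdeposits = −£36B.
Δrequired reserves = 11% × −£36B = −£3.96B.
Δexcess reserves = Δreserves − Δrequired = +£13B − (−£3.96B) = +£16.96 billion.

+£16.96 billion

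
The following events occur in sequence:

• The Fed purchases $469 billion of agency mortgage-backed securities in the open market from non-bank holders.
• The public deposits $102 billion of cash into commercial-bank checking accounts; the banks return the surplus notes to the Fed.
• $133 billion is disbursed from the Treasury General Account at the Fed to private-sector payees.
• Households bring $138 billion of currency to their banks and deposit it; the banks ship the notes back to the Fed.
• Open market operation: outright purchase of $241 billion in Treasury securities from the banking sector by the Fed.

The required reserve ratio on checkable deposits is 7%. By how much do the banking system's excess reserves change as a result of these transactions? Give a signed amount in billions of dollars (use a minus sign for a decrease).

+$1024.06 billion

Asset purchase (from non-banks) $469 billion: reserves +$469B, deposits +$469B.
Currency deposit $102 billion: reserves +$102B, deposits +$102B.
Government spending $133 billion: reserves +$133B, deposits +$133B.
Currency deposit $138 billion: reserves +$138B, deposits +$138B.
OMO purchase (from banks) $241 billion: reserves +$241B, deposits 0.
Totals: Δreserves = +$1083B, Δdeposits = +$842B.
Δrequired reserves = 7% × +$842B = +$58.94B.
Δexcess reserves = Δreserves − Δrequired = +$1083B − (+$58.94B) = +$1024.06 billion.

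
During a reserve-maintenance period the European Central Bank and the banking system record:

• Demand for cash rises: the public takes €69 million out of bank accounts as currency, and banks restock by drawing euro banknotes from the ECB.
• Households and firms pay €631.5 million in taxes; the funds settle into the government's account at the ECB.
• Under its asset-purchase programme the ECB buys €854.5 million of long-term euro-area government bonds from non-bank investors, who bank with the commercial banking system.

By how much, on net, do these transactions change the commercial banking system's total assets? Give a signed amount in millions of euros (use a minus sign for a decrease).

+€154 million

Currency withdrawal €69 million: bank balance sheets shrink → −€69M.
Government account inflow €631.5 million: bank balance sheets shrink → −€631.5M.
Asset purchase (from non-banks) €854.5 million: bank balance sheets expand → +€854.5M.
Net: −69 − 631.5 + 854.5 = +€154 million.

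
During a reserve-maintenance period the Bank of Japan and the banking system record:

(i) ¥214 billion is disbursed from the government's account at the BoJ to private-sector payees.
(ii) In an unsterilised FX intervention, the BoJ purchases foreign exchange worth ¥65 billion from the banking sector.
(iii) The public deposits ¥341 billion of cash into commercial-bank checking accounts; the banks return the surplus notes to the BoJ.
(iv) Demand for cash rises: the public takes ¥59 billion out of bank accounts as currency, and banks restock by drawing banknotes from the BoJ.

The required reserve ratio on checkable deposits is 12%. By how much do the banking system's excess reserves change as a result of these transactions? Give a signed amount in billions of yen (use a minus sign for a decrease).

Government spending ¥214 billion: reserves +¥214B, deposits +¥214B.
FX purchase ¥65 billion: reserves +¥65B, deposits 0.
Currency deposit ¥341 billion: reserves +¥341B, deposits +¥341B.
Currency withdrawal ¥59 billion: reserves −¥59B, deposits −¥59B.
Totals: Δreserves = +¥561B, Δdeposits = +¥496B.
Δrequired reserves = 12% × +¥496B = +¥59.52B.
Δexcess reserves = Δreserves − Δrequired = +¥561B − (+¥59.52B) = +¥501.48 billion.

+¥501.48 billion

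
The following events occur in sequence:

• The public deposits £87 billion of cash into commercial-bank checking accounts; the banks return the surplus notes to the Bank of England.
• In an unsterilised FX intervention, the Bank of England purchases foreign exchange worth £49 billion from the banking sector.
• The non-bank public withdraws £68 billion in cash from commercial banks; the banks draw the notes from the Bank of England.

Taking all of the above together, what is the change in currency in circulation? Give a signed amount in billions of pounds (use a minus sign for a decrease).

-£19 billion

Currency deposit £87 billion: notes return to the central bank → −£87B.
FX purchase £49 billion: no currency enters or leaves circulation → 0.
Currency withdrawal £68 billion: notes leave the central bank → +£68B.
Net: −87 + 0 + 68 = -£19 billion.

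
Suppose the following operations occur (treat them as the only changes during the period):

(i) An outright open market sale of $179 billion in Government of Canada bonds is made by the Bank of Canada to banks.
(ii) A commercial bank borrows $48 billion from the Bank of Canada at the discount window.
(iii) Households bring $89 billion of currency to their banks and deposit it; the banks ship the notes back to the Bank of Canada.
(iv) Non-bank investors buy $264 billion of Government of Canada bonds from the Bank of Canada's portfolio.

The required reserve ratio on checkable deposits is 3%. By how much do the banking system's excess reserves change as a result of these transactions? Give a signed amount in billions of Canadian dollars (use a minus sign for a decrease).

OMO sale (to banks) $179 billion: reserves −$179B, deposits 0.
Discount-window loan $48 billion: reserves +$48B, deposits 0.
Currency deposit $89 billion: reserves +$89B, deposits +$89B.
Asset sale (to non-banks) $264 billion: reserves −$264B, deposits −$264B.
Totals: Δreserves = −$306B, Δdeposits = −$175B.
Δrequired reserves = 3% × −$175B = −$5.25B.
Δexcess reserves = Δreserves − Δrequired = −$306B − (−$5.25B) = -$300.75 billion.

-$300.75 billion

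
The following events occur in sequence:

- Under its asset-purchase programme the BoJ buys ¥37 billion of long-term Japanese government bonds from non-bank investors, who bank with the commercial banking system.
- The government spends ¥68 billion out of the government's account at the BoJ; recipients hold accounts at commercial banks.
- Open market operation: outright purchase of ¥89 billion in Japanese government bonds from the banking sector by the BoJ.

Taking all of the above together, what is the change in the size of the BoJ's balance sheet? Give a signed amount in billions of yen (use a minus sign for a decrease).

Asset purchase (from non-banks) ¥37 billion: a BoJ asset is acquired → +¥37B.
Government spending ¥68 billion: only the composition of liabilities changes → 0.
OMO purchase (from banks) ¥89 billion: a BoJ asset is acquired → +¥89B.
Net: 37 + 0 + 89 = +¥126 billion.

+¥126 billion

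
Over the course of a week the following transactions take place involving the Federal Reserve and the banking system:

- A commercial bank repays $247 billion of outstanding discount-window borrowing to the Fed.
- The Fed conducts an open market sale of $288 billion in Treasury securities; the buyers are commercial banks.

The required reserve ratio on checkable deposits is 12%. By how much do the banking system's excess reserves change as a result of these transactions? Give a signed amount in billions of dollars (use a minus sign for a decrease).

-$535 billion

Discount-window repayment $247 billion: reserves −$247B, deposits 0.
OMO sale (to banks) $288 billion: reserves −$288B, deposits 0.
Totals: Δreserves = −$535B, Δdeposits = 0.
Δrequired reserves = 12% × 0 = 0.
Δexcess reserves = Δreserves − Δrequired = −$535B − (0) = -$535 billion.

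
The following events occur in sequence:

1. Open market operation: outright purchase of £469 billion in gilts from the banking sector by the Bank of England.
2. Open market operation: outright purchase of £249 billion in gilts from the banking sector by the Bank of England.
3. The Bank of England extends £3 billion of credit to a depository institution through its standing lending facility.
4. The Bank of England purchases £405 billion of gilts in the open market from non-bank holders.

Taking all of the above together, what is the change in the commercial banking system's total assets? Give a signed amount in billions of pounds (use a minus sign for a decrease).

+£408 billion

OMO purchase (from banks) £469 billion: just an asset swap on bank balance sheets → 0.
OMO purchase (from banks) £249 billion: just an asset swap on bank balance sheets → 0.
Discount-window loan £3 billion: bank balance sheets expand → +£3B.
Asset purchase (from non-banks) £405 billion: bank balance sheets expand → +£405B.
Net: 0 + 0 + 3 + 405 = +£408 billion.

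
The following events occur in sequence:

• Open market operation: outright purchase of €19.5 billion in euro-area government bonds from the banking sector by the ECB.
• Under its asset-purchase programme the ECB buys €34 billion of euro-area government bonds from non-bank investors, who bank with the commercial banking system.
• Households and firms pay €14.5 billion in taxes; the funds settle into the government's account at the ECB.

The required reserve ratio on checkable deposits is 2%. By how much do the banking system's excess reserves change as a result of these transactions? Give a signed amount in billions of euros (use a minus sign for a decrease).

OMO purchase (from banks) €19.5 billion: reserves +€19.5B, deposits 0.
Asset purchase (from non-banks) €34 billion: reserves +€34B, deposits +€34B.
Government account inflow €14.5 billion: reserves −€14.5B, deposits −€14.5B.
Totals: Δreserves = +€39B, Δdeposits = +€19.5B.
Δrequired reserves = 2% × +€19.5B = +€0.39B.
Δexcess reserves = Δreserves − Δrequired = +€39B − (+€0.39B) = +€38.61 billion.

+€38.61 billion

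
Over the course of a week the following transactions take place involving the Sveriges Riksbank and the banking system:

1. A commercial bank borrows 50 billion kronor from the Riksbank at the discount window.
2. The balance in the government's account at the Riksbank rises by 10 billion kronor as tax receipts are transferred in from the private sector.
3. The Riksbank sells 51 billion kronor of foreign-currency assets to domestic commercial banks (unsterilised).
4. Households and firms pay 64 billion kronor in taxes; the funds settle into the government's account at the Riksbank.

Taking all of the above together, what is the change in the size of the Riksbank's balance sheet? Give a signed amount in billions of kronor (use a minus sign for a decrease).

Discount-window loan 50 billion kronor: a Riksbank asset is acquired → +50B.
Government account inflow 10 billion kronor: only the composition of liabilities changes → 0.
FX sale 51 billion kronor: a Riksbank asset is shed → −51B.
Government account inflow 64 billion kronor: only the composition of liabilities changes → 0.
Net: 50 + 0 − 51 + 0 = -1 billion.

-1 billion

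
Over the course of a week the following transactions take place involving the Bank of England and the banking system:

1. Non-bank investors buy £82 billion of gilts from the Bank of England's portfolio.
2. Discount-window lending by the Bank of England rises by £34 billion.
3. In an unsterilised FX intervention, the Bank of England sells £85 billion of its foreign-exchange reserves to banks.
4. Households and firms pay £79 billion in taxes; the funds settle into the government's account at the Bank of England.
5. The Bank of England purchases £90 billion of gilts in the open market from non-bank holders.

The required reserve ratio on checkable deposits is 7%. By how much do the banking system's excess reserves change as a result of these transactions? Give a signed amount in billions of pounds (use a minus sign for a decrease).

-£117.03 billion

Asset sale (to non-banks) £82 billion: reserves −£82B, deposits −£82B.
Discount-window loan £34 billion: reserves +£34B, deposits 0.
FX sale £85 billion: reserves −£85B, deposits 0.
Government account inflow £79 billion: reserves −£79B, deposits −£79B.
Asset purchase (from non-banks) £90 billion: reserves +£90B, deposits +£90B.
Totals: Δreserves = −£122B, Δdeposits = −£71B.
Δrequired reserves = 7% × −£71B = −£4.97B.
Δexcess reserves = Δreserves − Δrequired = −£122B − (−£4.97B) = -£117.03 billion.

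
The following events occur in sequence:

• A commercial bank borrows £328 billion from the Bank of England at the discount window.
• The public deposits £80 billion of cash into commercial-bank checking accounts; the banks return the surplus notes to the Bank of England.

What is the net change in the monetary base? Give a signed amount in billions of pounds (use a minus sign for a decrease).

Discount-window loan £328 billion: Bank of England balance sheet expands → +£328B.
Currency deposit £80 billion: just a shift between currency and reserves — both are base money → 0.
Net: 328 + 0 = +£328 billion.

+£328 billion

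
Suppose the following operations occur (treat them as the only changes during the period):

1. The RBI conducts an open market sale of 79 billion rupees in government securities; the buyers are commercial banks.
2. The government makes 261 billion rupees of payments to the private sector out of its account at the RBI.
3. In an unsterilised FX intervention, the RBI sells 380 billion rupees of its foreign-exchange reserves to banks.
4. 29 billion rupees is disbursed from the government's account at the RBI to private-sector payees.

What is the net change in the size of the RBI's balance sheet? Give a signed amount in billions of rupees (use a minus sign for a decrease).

OMO sale (to banks) 79 billion rupees: an RBI asset is shed → −79B.
Government spending 261 billion rupees: only the composition of liabilities changes → 0.
FX sale 380 billion rupees: an RBI asset is shed → −380B.
Government spending 29 billion rupees: only the composition of liabilities changes → 0.
Net: −79 + 0 − 380 + 0 = -459 billion.

-459 billion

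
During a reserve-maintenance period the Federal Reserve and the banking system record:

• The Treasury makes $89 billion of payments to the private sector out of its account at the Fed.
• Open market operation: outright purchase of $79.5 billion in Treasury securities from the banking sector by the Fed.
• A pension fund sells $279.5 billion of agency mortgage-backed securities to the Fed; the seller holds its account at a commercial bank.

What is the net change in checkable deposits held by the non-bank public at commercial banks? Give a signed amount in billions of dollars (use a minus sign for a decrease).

+$368.5 billion

Government spending $89 billion: non-bank counterparties' bank balances rise → +$89B.
OMO purchase (from banks) $79.5 billion: the counterparty is a bank, so public deposits are unchanged → 0.
Asset purchase (from non-banks) $279.5 billion: non-bank counterparties' bank balances rise → +$279.5B.
Net: 89 + 0 + 279.5 = +$368.5 billion.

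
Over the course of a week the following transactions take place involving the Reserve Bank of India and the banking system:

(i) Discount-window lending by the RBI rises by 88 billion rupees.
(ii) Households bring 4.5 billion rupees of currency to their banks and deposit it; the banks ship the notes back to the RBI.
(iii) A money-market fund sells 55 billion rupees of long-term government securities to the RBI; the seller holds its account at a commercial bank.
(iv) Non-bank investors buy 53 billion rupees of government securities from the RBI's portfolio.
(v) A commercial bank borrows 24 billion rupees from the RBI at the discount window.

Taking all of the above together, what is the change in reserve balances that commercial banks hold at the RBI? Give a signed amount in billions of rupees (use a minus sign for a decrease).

+118.5 billion

Discount-window loan 88 billion rupees: the loan is credited to the bank's reserve account → +88B.
Currency deposit 4.5 billion rupees: returned notes are swapped for reserve credit → +4.5B.
Asset purchase (from non-banks) 55 billion rupees: the RBI pays by crediting reserve accounts → +55B.
Asset sale (to non-banks) 53 billion rupees: the non-bank buyers' banks settle from reserves → −53B.
Discount-window loan 24 billion rupees: the loan is credited to the bank's reserve account → +24B.
Net: 88 + 4.5 + 55 − 53 + 24 = +118.5 billion.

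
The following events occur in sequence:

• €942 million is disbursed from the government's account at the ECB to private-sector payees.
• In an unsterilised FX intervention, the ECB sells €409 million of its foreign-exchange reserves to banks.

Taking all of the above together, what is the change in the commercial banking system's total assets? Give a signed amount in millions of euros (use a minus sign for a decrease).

Government spending €942 million: bank balance sheets expand → +€942M.
FX sale €409 million: just an asset swap on bank balance sheets → 0.
Net: 942 + 0 = +€942 million.

+€942 million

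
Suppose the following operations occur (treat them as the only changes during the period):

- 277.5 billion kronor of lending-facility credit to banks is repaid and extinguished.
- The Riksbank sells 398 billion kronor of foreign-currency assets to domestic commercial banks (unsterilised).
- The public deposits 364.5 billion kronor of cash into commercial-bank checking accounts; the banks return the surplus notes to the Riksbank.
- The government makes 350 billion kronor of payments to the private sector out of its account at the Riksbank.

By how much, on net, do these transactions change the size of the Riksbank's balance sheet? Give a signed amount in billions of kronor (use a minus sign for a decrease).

-675.5 billion

Discount-window repayment 277.5 billion kronor: a Riksbank asset is shed → −277.5B.
FX sale 398 billion kronor: a Riksbank asset is shed → −398B.
Currency deposit 364.5 billion kronor: only the composition of liabilities changes → 0.
Government spending 350 billion kronor: only the composition of liabilities changes → 0.
Net: −277.5 − 398 + 0 + 0 = -675.5 billion.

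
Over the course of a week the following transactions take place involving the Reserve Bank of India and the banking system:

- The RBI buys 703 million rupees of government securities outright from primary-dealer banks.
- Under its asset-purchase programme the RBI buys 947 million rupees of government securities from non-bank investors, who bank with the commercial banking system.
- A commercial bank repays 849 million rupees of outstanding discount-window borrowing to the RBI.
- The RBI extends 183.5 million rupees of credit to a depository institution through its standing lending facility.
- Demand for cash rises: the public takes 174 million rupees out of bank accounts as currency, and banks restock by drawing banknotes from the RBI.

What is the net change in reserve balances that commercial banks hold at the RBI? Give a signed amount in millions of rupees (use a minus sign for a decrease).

RBI balance sheet:
  Assets:      Securities +1650M, Loans to banks −665.5M
  Liabilities: Bank reserves +810.5M, Currency in circulation +174M
So the change in reserve balances that commercial banks hold at the RBI is +810.5 million.

+810.5 million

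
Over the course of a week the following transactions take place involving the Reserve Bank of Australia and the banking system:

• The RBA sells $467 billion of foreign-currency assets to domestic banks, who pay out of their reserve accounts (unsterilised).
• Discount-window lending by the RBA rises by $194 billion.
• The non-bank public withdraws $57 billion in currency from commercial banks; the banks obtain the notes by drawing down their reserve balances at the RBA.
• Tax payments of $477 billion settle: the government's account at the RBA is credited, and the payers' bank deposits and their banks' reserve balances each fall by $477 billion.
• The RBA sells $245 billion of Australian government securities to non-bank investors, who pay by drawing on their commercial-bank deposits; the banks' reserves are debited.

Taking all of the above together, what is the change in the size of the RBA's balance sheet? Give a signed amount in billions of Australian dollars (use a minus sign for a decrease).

-$518 billion

FX sale $467 billion: an RBA asset is shed → −$467B.
Discount-window loan $194 billion: an RBA asset is acquired → +$194B.
Currency withdrawal $57 billion: only the composition of liabilities changes → 0.
Government account inflow $477 billion: only the composition of liabilities changes → 0.
Asset sale (to non-banks) $245 billion: an RBA asset is shed → −$245B.
Net: −467 + 194 + 0 + 0 − 245 = -$518 billion.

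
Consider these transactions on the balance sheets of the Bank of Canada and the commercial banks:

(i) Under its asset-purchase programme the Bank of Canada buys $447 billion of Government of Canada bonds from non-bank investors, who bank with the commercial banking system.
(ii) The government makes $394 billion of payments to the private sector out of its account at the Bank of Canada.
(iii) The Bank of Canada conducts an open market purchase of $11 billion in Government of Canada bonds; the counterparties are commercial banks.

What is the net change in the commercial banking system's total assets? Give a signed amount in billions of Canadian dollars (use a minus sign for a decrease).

Asset purchase (from non-banks) $447 billion: bank balance sheets expand → +$447B.
Government spending $394 billion: bank balance sheets expand → +$394B.
OMO purchase (from banks) $11 billion: just an asset swap on bank balance sheets → 0.
Net: 447 + 394 + 0 = +$841 billion.

+$841 billion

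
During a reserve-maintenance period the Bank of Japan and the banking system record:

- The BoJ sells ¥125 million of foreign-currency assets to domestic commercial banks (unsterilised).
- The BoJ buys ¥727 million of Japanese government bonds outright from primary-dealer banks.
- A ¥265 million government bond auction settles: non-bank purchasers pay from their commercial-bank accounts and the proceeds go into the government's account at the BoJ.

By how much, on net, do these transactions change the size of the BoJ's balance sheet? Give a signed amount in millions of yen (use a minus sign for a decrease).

+¥602 million

BoJ balance sheet:
  Assets:      Securities +¥727M, Foreign assets −¥125M
  Liabilities: Bank reserves +¥337M, Government deposits +¥265M
Change in total BoJ assets = +¥602 million.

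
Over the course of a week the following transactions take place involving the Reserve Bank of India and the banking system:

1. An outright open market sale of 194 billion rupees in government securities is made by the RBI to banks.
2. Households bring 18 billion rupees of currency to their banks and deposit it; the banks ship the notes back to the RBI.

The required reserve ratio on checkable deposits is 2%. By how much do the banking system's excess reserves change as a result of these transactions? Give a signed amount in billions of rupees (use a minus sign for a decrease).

-176.36 billion

OMO sale (to banks) 194 billion rupees: reserves −194B, deposits 0.
Currency deposit 18 billion rupees: reserves +18B, deposits +18B.
Totals: Δreserves = −176B, Δdeposits = +18B.
Δrequired reserves = 2% × +18B = +0.36B.
Δexcess reserves = Δreserves − Δrequired = −176B − (+0.36B) = -176.36 billion.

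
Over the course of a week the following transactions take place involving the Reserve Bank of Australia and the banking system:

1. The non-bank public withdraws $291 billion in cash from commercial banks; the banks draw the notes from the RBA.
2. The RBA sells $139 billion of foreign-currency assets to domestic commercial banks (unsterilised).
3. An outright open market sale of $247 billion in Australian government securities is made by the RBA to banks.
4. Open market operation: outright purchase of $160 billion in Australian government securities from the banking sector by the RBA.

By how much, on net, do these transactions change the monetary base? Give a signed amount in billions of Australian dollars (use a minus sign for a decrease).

-$226 billion

RBA balance sheet:
  Assets:      Securities −$87B, Foreign assets −$139B
  Liabilities: Bank reserves −$517B, Currency in circulation +$291B
Monetary base = currency + reserves: +$291B + (−$517B) = -$226 billion.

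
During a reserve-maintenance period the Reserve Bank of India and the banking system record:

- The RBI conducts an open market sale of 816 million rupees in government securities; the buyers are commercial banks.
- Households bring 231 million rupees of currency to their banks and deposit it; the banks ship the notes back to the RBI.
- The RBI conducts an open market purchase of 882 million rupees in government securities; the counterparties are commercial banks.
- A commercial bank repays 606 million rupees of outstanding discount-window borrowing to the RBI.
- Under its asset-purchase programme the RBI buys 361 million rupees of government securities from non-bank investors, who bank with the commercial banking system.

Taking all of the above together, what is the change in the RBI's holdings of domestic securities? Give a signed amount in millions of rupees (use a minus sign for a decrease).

+427 million

OMO sale (to banks) 816 million rupees: securities removed from the RBI's portfolio → −816M.
Currency deposit 231 million rupees: the RBI's securities portfolio is untouched → 0.
OMO purchase (from banks) 882 million rupees: securities added to the RBI's portfolio → +882M.
Discount-window repayment 606 million rupees: the RBI's securities portfolio is untouched → 0.
Asset purchase (from non-banks) 361 million rupees: securities added to the RBI's portfolio → +361M.
Net: −816 + 0 + 882 + 0 + 361 = +427 million.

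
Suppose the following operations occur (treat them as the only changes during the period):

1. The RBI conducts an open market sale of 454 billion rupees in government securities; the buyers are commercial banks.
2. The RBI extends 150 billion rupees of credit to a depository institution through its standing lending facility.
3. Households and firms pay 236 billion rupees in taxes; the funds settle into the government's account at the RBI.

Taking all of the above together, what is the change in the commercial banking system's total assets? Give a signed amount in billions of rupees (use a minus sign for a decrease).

RBI balance sheet:
  Assets:      Securities −454B, Loans to banks +150B
  Liabilities: Bank reserves −540B, Government deposits +236B
Commercial banking system:
  Assets:      Reserves at CB −540B, Securities +454B
  Liabilities: Checkable deposits −236B, Borrowings from CB +150B
Change in total bank assets = -86 billion.

-86 billion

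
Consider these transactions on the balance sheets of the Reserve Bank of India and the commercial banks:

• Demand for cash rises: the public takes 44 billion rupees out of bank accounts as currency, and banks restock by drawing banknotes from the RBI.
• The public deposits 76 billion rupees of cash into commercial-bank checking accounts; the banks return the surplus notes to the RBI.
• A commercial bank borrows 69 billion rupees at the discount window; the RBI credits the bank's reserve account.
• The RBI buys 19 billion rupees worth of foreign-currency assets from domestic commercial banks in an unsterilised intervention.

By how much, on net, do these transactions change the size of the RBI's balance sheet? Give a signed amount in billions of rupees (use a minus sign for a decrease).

Currency withdrawal 44 billion rupees: only the composition of liabilities changes → 0.
Currency deposit 76 billion rupees: only the composition of liabilities changes → 0.
Discount-window loan 69 billion rupees: an RBI asset is acquired → +69B.
FX purchase 19 billion rupees: an RBI asset is acquired → +19B.
Net: 0 + 0 + 69 + 19 = +88 billion.

+88 billion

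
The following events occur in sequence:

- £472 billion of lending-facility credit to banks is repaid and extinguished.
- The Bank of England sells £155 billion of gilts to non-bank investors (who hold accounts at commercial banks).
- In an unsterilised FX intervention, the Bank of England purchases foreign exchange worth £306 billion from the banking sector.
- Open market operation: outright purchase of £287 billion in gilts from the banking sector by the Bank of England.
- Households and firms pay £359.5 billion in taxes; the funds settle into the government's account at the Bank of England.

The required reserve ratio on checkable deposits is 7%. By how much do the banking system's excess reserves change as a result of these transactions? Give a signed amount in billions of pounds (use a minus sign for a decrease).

Discount-window repayment £472 billion: reserves −£472B, deposits 0.
Asset sale (to non-banks) £155 billion: reserves −£155B, deposits −£155B.
FX purchase £306 billion: reserves +£306B, deposits 0.
OMO purchase (from banks) £287 billion: reserves +£287B, deposits 0.
Government account inflow £359.5 billion: reserves −£359.5B, deposits −£359.5B.
Totals: Δreserves = −£393.5B, Δdeposits = −£514.5B.
Δrequired reserves = 7% × −£514.5B = −£36.015B.
Δexcess reserves = Δreserves − Δrequired = −£393.5B − (−£36.015B) = -£357.485 billion.

-£357.485 billion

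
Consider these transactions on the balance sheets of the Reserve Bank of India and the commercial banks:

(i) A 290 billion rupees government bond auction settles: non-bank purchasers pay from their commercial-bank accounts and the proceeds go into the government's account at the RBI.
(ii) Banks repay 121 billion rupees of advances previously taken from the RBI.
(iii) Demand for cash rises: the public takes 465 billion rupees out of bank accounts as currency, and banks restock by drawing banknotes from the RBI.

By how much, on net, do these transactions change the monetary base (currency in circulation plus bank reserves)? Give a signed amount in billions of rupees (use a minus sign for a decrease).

RBI balance sheet:
  Assets:      Loans to banks −121B
  Liabilities: Bank reserves −876B, Currency in circulation +465B, Government deposits +290B
Commercial banking system:
  Assets:      Reserves at CB −876B
  Liabilities: Checkable deposits −755B, Borrowings from CB −121B
Monetary base = currency + reserves: +465B + (−876B) = -411 billion.

-411 billion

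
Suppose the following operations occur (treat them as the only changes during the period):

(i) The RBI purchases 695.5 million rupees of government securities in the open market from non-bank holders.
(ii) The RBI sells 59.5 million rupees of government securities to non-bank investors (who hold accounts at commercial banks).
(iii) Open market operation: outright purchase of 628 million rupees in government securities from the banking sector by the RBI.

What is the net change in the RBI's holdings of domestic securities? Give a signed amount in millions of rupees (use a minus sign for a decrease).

+1264 million

RBI balance sheet:
  Assets:      Securities +1264M
  Liabilities: Bank reserves +1264M
Commercial banking system:
  Assets:      Reserves at CB +1264M, Securities −628M
  Liabilities: Checkable deposits +636M
So the change in the RBI's holdings of domestic securities is +1264 million.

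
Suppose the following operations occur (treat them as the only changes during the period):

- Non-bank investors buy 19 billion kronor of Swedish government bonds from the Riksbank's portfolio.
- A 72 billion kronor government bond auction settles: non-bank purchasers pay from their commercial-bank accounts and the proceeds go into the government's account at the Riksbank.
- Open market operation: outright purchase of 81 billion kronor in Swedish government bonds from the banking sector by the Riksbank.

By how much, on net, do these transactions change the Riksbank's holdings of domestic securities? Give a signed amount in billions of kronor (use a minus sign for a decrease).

+62 billion

Riksbank balance sheet:
  Assets:      Securities +62B
  Liabilities: Bank reserves −10B, Government deposits +72B
So the change in the Riksbank's holdings of domestic securities is +62 billion.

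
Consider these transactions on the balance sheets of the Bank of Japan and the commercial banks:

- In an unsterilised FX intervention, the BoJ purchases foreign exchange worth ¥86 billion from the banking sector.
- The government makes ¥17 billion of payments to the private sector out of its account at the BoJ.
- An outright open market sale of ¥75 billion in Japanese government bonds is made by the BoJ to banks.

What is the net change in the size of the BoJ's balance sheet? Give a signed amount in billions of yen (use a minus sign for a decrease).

+¥11 billion

FX purchase ¥86 billion: a BoJ asset is acquired → +¥86B.
Government spending ¥17 billion: only the composition of liabilities changes → 0.
OMO sale (to banks) ¥75 billion: a BoJ asset is shed → −¥75B.
Net: 86 + 0 − 75 = +¥11 billion.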